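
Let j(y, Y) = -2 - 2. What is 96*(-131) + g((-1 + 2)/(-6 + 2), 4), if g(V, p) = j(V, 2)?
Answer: -12580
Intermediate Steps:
j(y, Y) = -4
g(V, p) = -4
96*(-131) + g((-1 + 2)/(-6 + 2), 4) = 96*(-131) - 4 = -12576 - 4 = -12580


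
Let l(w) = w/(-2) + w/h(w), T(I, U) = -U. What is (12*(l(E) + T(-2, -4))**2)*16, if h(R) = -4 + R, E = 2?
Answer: 768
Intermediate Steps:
l(w) = -w/2 + w/(-4 + w) (l(w) = w/(-2) + w/(-4 + w) = w*(-1/2) + w/(-4 + w) = -w/2 + w/(-4 + w))
(12*(l(E) + T(-2, -4))**2)*16 = (12*((1/2)*2*(6 - 1*2)/(-4 + 2) - 1*(-4))**2)*16 = (12*((1/2)*2*(6 - 2)/(-2) + 4)**2)*16 = (12*((1/2)*2*(-1/2)*4 + 4)**2)*16 = (12*(-2 + 4)**2)*16 = (12*2**2)*16 = (12*4)*16 = 48*16 = 768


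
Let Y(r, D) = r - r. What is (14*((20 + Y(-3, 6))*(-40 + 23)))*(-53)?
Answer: 252280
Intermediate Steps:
Y(r, D) = 0
(14*((20 + Y(-3, 6))*(-40 + 23)))*(-53) = (14*((20 + 0)*(-40 + 23)))*(-53) = (14*(20*(-17)))*(-53) = (14*(-340))*(-53) = -4760*(-53) = 252280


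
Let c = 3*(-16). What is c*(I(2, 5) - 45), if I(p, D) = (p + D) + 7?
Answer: 1488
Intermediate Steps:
I(p, D) = 7 + D + p (I(p, D) = (D + p) + 7 = 7 + D + p)
c = -48
c*(I(2, 5) - 45) = -48*((7 + 5 + 2) - 45) = -48*(14 - 45) = -48*(-31) = 1488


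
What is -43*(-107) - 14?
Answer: 4587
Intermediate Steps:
-43*(-107) - 14 = 4601 - 14 = 4587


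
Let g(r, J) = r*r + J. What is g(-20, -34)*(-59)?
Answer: -21594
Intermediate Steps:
g(r, J) = J + r**2 (g(r, J) = r**2 + J = J + r**2)
g(-20, -34)*(-59) = (-34 + (-20)**2)*(-59) = (-34 + 400)*(-59) = 366*(-59) = -21594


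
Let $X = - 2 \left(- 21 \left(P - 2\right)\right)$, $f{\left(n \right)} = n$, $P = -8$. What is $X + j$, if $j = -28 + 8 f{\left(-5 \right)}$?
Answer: $-488$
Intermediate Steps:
$j = -68$ ($j = -28 + 8 \left(-5\right) = -28 - 40 = -68$)
$X = -420$ ($X = - 2 \left(- 21 \left(-8 - 2\right)\right) = - 2 \left(\left(-21\right) \left(-10\right)\right) = \left(-2\right) 210 = -420$)
$X + j = -420 - 68 = -488$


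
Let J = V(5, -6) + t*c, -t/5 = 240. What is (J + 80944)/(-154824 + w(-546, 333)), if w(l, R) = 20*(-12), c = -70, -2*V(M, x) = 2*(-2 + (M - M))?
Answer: -27491/25844 ≈ -1.0637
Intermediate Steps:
V(M, x) = 2 (V(M, x) = -(-2 + (M - M)) = -(-2 + 0) = -(-2) = -1/2*(-4) = 2)
t = -1200 (t = -5*240 = -1200)
w(l, R) = -240
J = 84002 (J = 2 - 1200*(-70) = 2 + 84000 = 84002)
(J + 80944)/(-154824 + w(-546, 333)) = (84002 + 80944)/(-154824 - 240) = 164946/(-155064) = 164946*(-1/155064) = -27491/25844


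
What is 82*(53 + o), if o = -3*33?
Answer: -3772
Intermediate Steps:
o = -99
82*(53 + o) = 82*(53 - 99) = 82*(-46) = -3772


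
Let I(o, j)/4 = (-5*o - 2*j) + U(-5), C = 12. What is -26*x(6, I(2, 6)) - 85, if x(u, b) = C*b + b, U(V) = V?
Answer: 36419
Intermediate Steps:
I(o, j) = -20 - 20*o - 8*j (I(o, j) = 4*((-5*o - 2*j) - 5) = 4*(-5 - 5*o - 2*j) = -20 - 20*o - 8*j)
x(u, b) = 13*b (x(u, b) = 12*b + b = 13*b)
-26*x(6, I(2, 6)) - 85 = -338*(-20 - 20*2 - 8*6) - 85 = -338*(-20 - 40 - 48) - 85 = -338*(-108) - 85 = -26*(-1404) - 85 = 36504 - 85 = 36419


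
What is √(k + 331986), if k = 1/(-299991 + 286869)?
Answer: 89*√1099942/162 ≈ 576.18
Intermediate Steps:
k = -1/13122 (k = 1/(-13122) = -1/13122 ≈ -7.6208e-5)
√(k + 331986) = √(-1/13122 + 331986) = √(4356320291/13122) = 89*√1099942/162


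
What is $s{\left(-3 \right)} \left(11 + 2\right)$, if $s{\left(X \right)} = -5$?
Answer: $-65$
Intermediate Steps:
$s{\left(-3 \right)} \left(11 + 2\right) = - 5 \left(11 + 2\right) = \left(-5\right) 13 = -65$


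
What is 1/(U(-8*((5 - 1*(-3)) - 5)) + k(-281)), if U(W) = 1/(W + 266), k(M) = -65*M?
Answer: 242/4420131 ≈ 5.4749e-5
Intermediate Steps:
U(W) = 1/(266 + W)
1/(U(-8*((5 - 1*(-3)) - 5)) + k(-281)) = 1/(1/(266 - 8*((5 - 1*(-3)) - 5)) - 65*(-281)) = 1/(1/(266 - 8*((5 + 3) - 5)) + 18265) = 1/(1/(266 - 8*(8 - 5)) + 18265) = 1/(1/(266 - 8*3) + 18265) = 1/(1/(266 - 24) + 18265) = 1/(1/242 + 18265) = 1/(4420131/242) = 242/4420131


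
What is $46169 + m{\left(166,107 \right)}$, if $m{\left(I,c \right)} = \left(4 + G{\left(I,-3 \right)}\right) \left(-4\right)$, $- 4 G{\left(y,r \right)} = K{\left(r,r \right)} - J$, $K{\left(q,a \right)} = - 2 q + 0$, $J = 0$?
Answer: $46159$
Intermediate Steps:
$K{\left(q,a \right)} = - 2 q$
$G{\left(y,r \right)} = \frac{r}{2}$ ($G{\left(y,r \right)} = - \frac{- 2 r - 0}{4} = - \frac{- 2 r + 0}{4} = - \frac{\left(-2\right) r}{4} = \frac{r}{2}$)
$m{\left(I,c \right)} = -10$ ($m{\left(I,c \right)} = \left(4 + \frac{1}{2} \left(-3\right)\right) \left(-4\right) = \left(4 - \frac{3}{2}\right) \left(-4\right) = \frac{5}{2} \left(-4\right) = -10$)
$46169 + m{\left(166,107 \right)} = 46169 - 10 = 46159$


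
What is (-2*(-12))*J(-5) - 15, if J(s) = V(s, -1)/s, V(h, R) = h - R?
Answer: 21/5 ≈ 4.2000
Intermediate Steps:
J(s) = (1 + s)/s (J(s) = (s - 1*(-1))/s = (s + 1)/s = (1 + s)/s)
(-2*(-12))*J(-5) - 15 = (-2*(-12))*((1 - 5)/(-5)) - 15 = 24*(-1/5*(-4)) - 15 = 24*(4/5) - 15 = 96/5 - 15 = 21/5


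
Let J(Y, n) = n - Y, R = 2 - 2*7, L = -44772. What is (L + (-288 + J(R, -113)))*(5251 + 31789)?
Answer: -1672763440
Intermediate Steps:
R = -12 (R = 2 - 14 = -12)
(L + (-288 + J(R, -113)))*(5251 + 31789) = (-44772 + (-288 + (-113 - 1*(-12))))*(5251 + 31789) = (-44772 + (-288 + (-113 + 12)))*37040 = (-44772 + (-288 - 101))*37040 = (-44772 - 389)*37040 = -45161*37040 = -1672763440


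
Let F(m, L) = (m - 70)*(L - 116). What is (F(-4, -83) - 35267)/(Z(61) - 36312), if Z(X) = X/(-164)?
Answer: 3368724/5955229 ≈ 0.56567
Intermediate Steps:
Z(X) = -X/164 (Z(X) = X*(-1/164) = -X/164)
F(m, L) = (-116 + L)*(-70 + m) (F(m, L) = (-70 + m)*(-116 + L) = (-116 + L)*(-70 + m))
(F(-4, -83) - 35267)/(Z(61) - 36312) = ((8120 - 116*(-4) - 70*(-83) - 83*(-4)) - 35267)/(-1/164*61 - 36312) = ((8120 + 464 + 5810 + 332) - 35267)/(-61/164 - 36312) = (14726 - 35267)/(-5955229/164) = -20541*(-164/5955229) = 3368724/5955229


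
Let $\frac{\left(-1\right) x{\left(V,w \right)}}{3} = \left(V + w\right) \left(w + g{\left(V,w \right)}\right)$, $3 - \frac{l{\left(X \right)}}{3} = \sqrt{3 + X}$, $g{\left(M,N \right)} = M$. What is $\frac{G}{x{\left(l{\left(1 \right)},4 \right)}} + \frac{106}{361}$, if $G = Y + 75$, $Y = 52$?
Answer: $- \frac{30265}{53067} \approx -0.57032$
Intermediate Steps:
$G = 127$ ($G = 52 + 75 = 127$)
$l{\left(X \right)} = 9 - 3 \sqrt{3 + X}$
$x{\left(V,w \right)} = - 3 \left(V + w\right)^{2}$ ($x{\left(V,w \right)} = - 3 \left(V + w\right) \left(w + V\right) = - 3 \left(V + w\right) \left(V + w\right) = - 3 \left(V + w\right)^{2}$)
$\frac{G}{x{\left(l{\left(1 \right)},4 \right)}} + \frac{106}{361} = \frac{127}{- 3 \left(9 - 3 \sqrt{3 + 1}\right)^{2} - 3 \cdot 4^{2} - 6 \left(9 - 3 \sqrt{3 + 1}\right) 4} + \frac{106}{361} = \frac{127}{- 3 \left(9 - 3 \sqrt{4}\right)^{2} - 48 - 6 \left(9 - 3 \sqrt{4}\right) 4} + 106 \cdot \frac{1}{361} = \frac{127}{- 3 \left(9 - 6\right)^{2} - 48 - 6 \left(9 - 6\right) 4} + \frac{106}{361} = \frac{127}{- 3 \cdot 3^{2} - 48 - 18 \cdot 4} + \frac{106}{361} = \frac{127}{\left(-3\right) 9 - 48 - 72} + \frac{106}{361} = \frac{127}{-27 - 48 - 72} + \frac{106}{361} = \frac{127}{-147} + \frac{106}{361} = 127 \left(- \frac{1}{147}\right) + \frac{106}{361} = - \frac{127}{147} + \frac{106}{361} = - \frac{30265}{53067}$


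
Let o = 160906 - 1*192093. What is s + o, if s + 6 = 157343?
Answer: 126150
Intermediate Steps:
s = 157337 (s = -6 + 157343 = 157337)
o = -31187 (o = 160906 - 192093 = -31187)
s + o = 157337 - 31187 = 126150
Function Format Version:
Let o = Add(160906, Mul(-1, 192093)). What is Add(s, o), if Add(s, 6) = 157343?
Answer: 126150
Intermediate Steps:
s = 157337 (s = Add(-6, 157343) = 157337)
o = -31187 (o = Add(160906, -192093) = -31187)
Add(s, o) = Add(157337, -31187) = 126150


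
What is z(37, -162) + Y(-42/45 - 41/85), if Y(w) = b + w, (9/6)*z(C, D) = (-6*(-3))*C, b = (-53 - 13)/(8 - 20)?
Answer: 228523/510 ≈ 448.08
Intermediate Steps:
b = 11/2 (b = -66/(-12) = -66*(-1/12) = 11/2 ≈ 5.5000)
z(C, D) = 12*C (z(C, D) = 2*((-6*(-3))*C)/3 = 2*(18*C)/3 = 12*C)
Y(w) = 11/2 + w
z(37, -162) + Y(-42/45 - 41/85) = 12*37 + (11/2 + (-42/45 - 41/85)) = 444 + (11/2 + (-42*1/45 - 41*1/85)) = 444 + (11/2 + (-14/15 - 41/85)) = 444 + (11/2 - 361/255) = 444 + 2083/510 = 228523/510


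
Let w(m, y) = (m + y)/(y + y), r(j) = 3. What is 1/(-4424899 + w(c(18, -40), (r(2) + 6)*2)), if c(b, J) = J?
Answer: -18/79648193 ≈ -2.2599e-7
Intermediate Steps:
w(m, y) = (m + y)/(2*y) (w(m, y) = (m + y)/((2*y)) = (m + y)*(1/(2*y)) = (m + y)/(2*y))
1/(-4424899 + w(c(18, -40), (r(2) + 6)*2)) = 1/(-4424899 + (-40 + (3 + 6)*2)/(2*(((3 + 6)*2)))) = 1/(-4424899 + (-40 + 9*2)/(2*((9*2)))) = 1/(-4424899 + (½)*(-40 + 18)/18) = 1/(-4424899 + (½)*(1/18)*(-22)) = 1/(-4424899 - 11/18) = 1/(-79648193/18) = -18/79648193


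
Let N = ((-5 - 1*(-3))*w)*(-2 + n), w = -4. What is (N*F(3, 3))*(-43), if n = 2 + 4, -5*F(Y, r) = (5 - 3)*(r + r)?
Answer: 16512/5 ≈ 3302.4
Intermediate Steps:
F(Y, r) = -4*r/5 (F(Y, r) = -(5 - 3)*(r + r)/5 = -2*2*r/5 = -4*r/5)
n = 6
N = 32 (N = ((-5 - 1*(-3))*(-4))*(-2 + 6) = ((-5 + 3)*(-4))*4 = -2*(-4)*4 = 8*4 = 32)
(N*F(3, 3))*(-43) = (32*(-⅘*3))*(-43) = (32*(-12/5))*(-43) = -384/5*(-43) = 16512/5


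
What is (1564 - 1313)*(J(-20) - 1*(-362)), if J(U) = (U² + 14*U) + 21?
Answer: 126253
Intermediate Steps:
J(U) = 21 + U² + 14*U
(1564 - 1313)*(J(-20) - 1*(-362)) = (1564 - 1313)*((21 + (-20)² + 14*(-20)) - 1*(-362)) = 251*((21 + 400 - 280) + 362) = 251*(141 + 362) = 251*503 = 126253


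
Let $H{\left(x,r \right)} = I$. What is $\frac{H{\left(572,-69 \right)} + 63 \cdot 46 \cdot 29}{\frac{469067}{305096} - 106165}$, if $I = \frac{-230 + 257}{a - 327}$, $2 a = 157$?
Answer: $- \frac{1415944434080}{1788650415909} \approx -0.79163$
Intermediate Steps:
$a = \frac{157}{2}$ ($a = \frac{1}{2} \cdot 157 = \frac{157}{2} \approx 78.5$)
$I = - \frac{54}{497}$ ($I = \frac{-230 + 257}{\frac{157}{2} - 327} = \frac{27}{- \frac{497}{2}} = 27 \left(- \frac{2}{497}\right) = - \frac{54}{497} \approx -0.10865$)
$H{\left(x,r \right)} = - \frac{54}{497}$
$\frac{H{\left(572,-69 \right)} + 63 \cdot 46 \cdot 29}{\frac{469067}{305096} - 106165} = \frac{- \frac{54}{497} + 63 \cdot 46 \cdot 29}{\frac{469067}{305096} - 106165} = \frac{- \frac{54}{497} + 2898 \cdot 29}{469067 \cdot \frac{1}{305096} - 106165} = \frac{- \frac{54}{497} + 84042}{\frac{469067}{305096} - 106165} = \frac{41768820}{497 \left(- \frac{32390047773}{305096}\right)} = \frac{41768820}{497} \left(- \frac{305096}{32390047773}\right) = - \frac{1415944434080}{1788650415909}$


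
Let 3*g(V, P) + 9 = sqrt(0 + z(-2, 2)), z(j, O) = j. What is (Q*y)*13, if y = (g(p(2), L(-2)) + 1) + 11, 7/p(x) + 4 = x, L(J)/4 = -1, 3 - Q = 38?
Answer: -4095 - 455*I*sqrt(2)/3 ≈ -4095.0 - 214.49*I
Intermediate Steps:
Q = -35 (Q = 3 - 1*38 = 3 - 38 = -35)
L(J) = -4 (L(J) = 4*(-1) = -4)
p(x) = 7/(-4 + x)
g(V, P) = -3 + I*sqrt(2)/3 (g(V, P) = -3 + sqrt(0 - 2)/3 = -3 + sqrt(-2)/3 = -3 + (I*sqrt(2))/3 = -3 + I*sqrt(2)/3)
y = 9 + I*sqrt(2)/3 (y = ((-3 + I*sqrt(2)/3) + 1) + 11 = (-2 + I*sqrt(2)/3) + 11 = 9 + I*sqrt(2)/3 ≈ 9.0 + 0.4714*I)
(Q*y)*13 = -35*(9 + I*sqrt(2)/3)*13 = (-315 - 35*I*sqrt(2)/3)*13 = -4095 - 455*I*sqrt(2)/3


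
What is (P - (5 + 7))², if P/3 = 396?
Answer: 1382976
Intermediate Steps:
P = 1188 (P = 3*396 = 1188)
(P - (5 + 7))² = (1188 - (5 + 7))² = (1188 - 1*12)² = (1188 - 12)² = 1176² = 1382976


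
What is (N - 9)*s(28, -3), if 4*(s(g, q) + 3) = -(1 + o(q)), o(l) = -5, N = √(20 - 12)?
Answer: 18 - 4*√2 ≈ 12.343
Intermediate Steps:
N = 2*√2 (N = √8 = 2*√2 ≈ 2.8284)
s(g, q) = -2 (s(g, q) = -3 + (-(1 - 5))/4 = -3 + (-1*(-4))/4 = -3 + (¼)*4 = -3 + 1 = -2)
(N - 9)*s(28, -3) = (2*√2 - 9)*(-2) = (-9 + 2*√2)*(-2) = 18 - 4*√2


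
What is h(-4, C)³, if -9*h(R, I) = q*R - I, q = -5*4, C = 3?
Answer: -456533/729 ≈ -626.25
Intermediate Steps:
q = -20
h(R, I) = I/9 + 20*R/9 (h(R, I) = -(-20*R - I)/9 = -(-I - 20*R)/9 = I/9 + 20*R/9)
h(-4, C)³ = ((⅑)*3 + (20/9)*(-4))³ = (⅓ - 80/9)³ = (-77/9)³ = -456533/729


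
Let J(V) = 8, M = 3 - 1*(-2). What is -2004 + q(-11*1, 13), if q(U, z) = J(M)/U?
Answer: -22052/11 ≈ -2004.7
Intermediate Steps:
M = 5 (M = 3 + 2 = 5)
q(U, z) = 8/U
-2004 + q(-11*1, 13) = -2004 + 8/((-11*1)) = -2004 + 8/(-11) = -2004 + 8*(-1/11) = -2004 - 8/11 = -22052/11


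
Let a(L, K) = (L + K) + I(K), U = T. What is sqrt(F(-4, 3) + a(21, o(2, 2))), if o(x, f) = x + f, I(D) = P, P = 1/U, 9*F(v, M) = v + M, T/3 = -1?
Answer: sqrt(221)/3 ≈ 4.9554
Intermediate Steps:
T = -3 (T = 3*(-1) = -3)
F(v, M) = M/9 + v/9 (F(v, M) = (v + M)/9 = (M + v)/9 = M/9 + v/9)
U = -3
P = -1/3 (P = 1/(-3) = -1/3 ≈ -0.33333)
I(D) = -1/3
o(x, f) = f + x
a(L, K) = -1/3 + K + L (a(L, K) = (L + K) - 1/3 = (K + L) - 1/3 = -1/3 + K + L)
sqrt(F(-4, 3) + a(21, o(2, 2))) = sqrt(((1/9)*3 + (1/9)*(-4)) + (-1/3 + (2 + 2) + 21)) = sqrt((1/3 - 4/9) + (-1/3 + 4 + 21)) = sqrt(-1/9 + 74/3) = sqrt(221/9) = sqrt(221)/3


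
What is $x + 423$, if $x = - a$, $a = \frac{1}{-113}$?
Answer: $\frac{47800}{113} \approx 423.01$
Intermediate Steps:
$a = - \frac{1}{113} \approx -0.0088496$
$x = \frac{1}{113}$ ($x = \left(-1\right) \left(- \frac{1}{113}\right) = \frac{1}{113} \approx 0.0088496$)
$x + 423 = \frac{1}{113} + 423 = \frac{47800}{113}$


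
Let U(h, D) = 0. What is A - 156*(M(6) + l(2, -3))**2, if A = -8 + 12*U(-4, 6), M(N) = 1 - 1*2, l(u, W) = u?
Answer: -164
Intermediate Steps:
M(N) = -1 (M(N) = 1 - 2 = -1)
A = -8 (A = -8 + 12*0 = -8 + 0 = -8)
A - 156*(M(6) + l(2, -3))**2 = -8 - 156*(-1 + 2)**2 = -8 - 156*1**2 = -8 - 156*1 = -8 - 156 = -164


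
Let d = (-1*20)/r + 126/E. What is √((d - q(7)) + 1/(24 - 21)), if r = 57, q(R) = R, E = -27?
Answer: I*√4218/19 ≈ 3.4182*I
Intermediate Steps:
d = -286/57 (d = -1*20/57 + 126/(-27) = -20*1/57 + 126*(-1/27) = -20/57 - 14/3 = -286/57 ≈ -5.0175)
√((d - q(7)) + 1/(24 - 21)) = √((-286/57 - 1*7) + 1/(24 - 21)) = √((-286/57 - 7) + 1/3) = √(-685/57 + ⅓) = √(-222/19) = I*√4218/19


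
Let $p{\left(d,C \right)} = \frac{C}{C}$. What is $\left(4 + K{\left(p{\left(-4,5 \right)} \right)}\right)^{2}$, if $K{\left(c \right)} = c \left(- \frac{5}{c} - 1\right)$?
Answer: $4$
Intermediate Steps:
$p{\left(d,C \right)} = 1$
$K{\left(c \right)} = c \left(-1 - \frac{5}{c}\right)$
$\left(4 + K{\left(p{\left(-4,5 \right)} \right)}\right)^{2} = \left(4 - 6\right)^{2} = \left(-2\right)^{2} = 4$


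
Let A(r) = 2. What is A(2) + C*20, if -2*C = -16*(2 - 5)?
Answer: -478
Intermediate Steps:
C = -24 (C = -(-8)*(2 - 5) = -(-8)*(-3) = -½*48 = -24)
A(2) + C*20 = 2 - 24*20 = 2 - 480 = -478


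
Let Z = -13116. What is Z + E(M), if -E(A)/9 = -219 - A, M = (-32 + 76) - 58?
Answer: -11271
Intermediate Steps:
M = -14 (M = 44 - 58 = -14)
E(A) = 1971 + 9*A (E(A) = -9*(-219 - A) = 1971 + 9*A)
Z + E(M) = -13116 + (1971 + 9*(-14)) = -13116 + (1971 - 126) = -13116 + 1845 = -11271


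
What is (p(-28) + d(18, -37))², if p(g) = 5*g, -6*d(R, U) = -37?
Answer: 644809/36 ≈ 17911.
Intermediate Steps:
d(R, U) = 37/6 (d(R, U) = -⅙*(-37) = 37/6)
(p(-28) + d(18, -37))² = (5*(-28) + 37/6)² = (-140 + 37/6)² = (-803/6)² = 644809/36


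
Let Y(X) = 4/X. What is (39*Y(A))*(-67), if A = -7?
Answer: 10452/7 ≈ 1493.1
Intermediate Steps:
(39*Y(A))*(-67) = (39*(4/(-7)))*(-67) = (39*(4*(-1/7)))*(-67) = (39*(-4/7))*(-67) = -156/7*(-67) = 10452/7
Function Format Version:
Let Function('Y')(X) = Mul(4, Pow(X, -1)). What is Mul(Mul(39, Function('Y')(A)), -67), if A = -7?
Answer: Rational(10452, 7) ≈ 1493.1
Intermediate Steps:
Mul(Mul(39, Function('Y')(A)), -67) = Mul(Mul(39, Mul(4, Pow(-7, -1))), -67) = Mul(Mul(39, Mul(4, Rational(-1, 7))), -67) = Mul(Mul(39, Rational(-4, 7)), -67) = Mul(Rational(-156, 7), -67) = Rational(10452, 7)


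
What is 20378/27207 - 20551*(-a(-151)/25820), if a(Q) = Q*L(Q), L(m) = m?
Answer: 12749273390617/702484740 ≈ 18149.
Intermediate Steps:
a(Q) = Q² (a(Q) = Q*Q = Q²)
20378/27207 - 20551*(-a(-151)/25820) = 20378/27207 - 20551/((-25820/((-151)²))) = 20378*(1/27207) - 20551/((-25820/22801)) = 20378/27207 - 20551/((-25820*1/22801)) = 20378/27207 - 20551/(-25820/22801) = 20378/27207 - 20551*(-22801/25820) = 20378/27207 + 468583351/25820 = 12749273390617/702484740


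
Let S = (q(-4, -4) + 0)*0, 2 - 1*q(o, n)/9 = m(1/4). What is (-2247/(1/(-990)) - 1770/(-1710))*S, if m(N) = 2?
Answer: 0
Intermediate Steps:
q(o, n) = 0 (q(o, n) = 18 - 9*2 = 18 - 18 = 0)
S = 0 (S = (0 + 0)*0 = 0*0 = 0)
(-2247/(1/(-990)) - 1770/(-1710))*S = (-2247/(1/(-990)) - 1770/(-1710))*0 = (-2247/(-1/990) - 1770*(-1/1710))*0 = (-2247*(-990) + 59/57)*0 = (2224530 + 59/57)*0 = (126798269/57)*0 = 0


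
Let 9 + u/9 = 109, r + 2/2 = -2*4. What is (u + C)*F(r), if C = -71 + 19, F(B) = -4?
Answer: -3392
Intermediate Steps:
r = -9 (r = -1 - 2*4 = -1 - 8 = -9)
u = 900 (u = -81 + 9*109 = -81 + 981 = 900)
C = -52
(u + C)*F(r) = (900 - 52)*(-4) = 848*(-4) = -3392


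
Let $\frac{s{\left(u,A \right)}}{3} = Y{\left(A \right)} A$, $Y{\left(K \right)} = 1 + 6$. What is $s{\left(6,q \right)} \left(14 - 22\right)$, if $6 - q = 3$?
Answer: $-504$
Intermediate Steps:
$q = 3$ ($q = 6 - 3 = 3$)
$Y{\left(K \right)} = 7$
$s{\left(u,A \right)} = 21 A$ ($s{\left(u,A \right)} = 3 \cdot 7 A = 21 A$)
$s{\left(6,q \right)} \left(14 - 22\right) = 21 \cdot 3 \left(14 - 22\right) = 63 \left(-8\right) = -504$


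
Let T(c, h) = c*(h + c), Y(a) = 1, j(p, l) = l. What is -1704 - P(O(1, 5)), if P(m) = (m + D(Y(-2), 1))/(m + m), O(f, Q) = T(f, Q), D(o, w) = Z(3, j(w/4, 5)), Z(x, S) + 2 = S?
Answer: -6819/4 ≈ -1704.8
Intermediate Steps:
Z(x, S) = -2 + S
D(o, w) = 3 (D(o, w) = -2 + 5 = 3)
T(c, h) = c*(c + h)
O(f, Q) = f*(Q + f) (O(f, Q) = f*(f + Q) = f*(Q + f))
P(m) = (3 + m)/(2*m) (P(m) = (m + 3)/(m + m) = (3 + m)/((2*m)) = (3 + m)*(1/(2*m)) = (3 + m)/(2*m))
-1704 - P(O(1, 5)) = -1704 - (3 + 1*(5 + 1))/(2*(1*(5 + 1))) = -1704 - (3 + 1*6)/(2*(1*6)) = -1704 - (3 + 6)/(2*6) = -1704 - 9/(2*6) = -1704 - 1*3/4 = -1704 - 3/4 = -6819/4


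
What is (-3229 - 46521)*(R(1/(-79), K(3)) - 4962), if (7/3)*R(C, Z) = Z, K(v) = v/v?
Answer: 1727867250/7 ≈ 2.4684e+8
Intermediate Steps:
K(v) = 1
R(C, Z) = 3*Z/7
(-3229 - 46521)*(R(1/(-79), K(3)) - 4962) = (-3229 - 46521)*((3/7)*1 - 4962) = -49750*(3/7 - 4962) = -49750*(-34731/7) = 1727867250/7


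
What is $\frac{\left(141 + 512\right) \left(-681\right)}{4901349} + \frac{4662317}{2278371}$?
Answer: $\frac{7279489043510}{3722363807493} \approx 1.9556$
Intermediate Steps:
$\frac{\left(141 + 512\right) \left(-681\right)}{4901349} + \frac{4662317}{2278371} = 653 \left(-681\right) \frac{1}{4901349} + 4662317 \cdot \frac{1}{2278371} = \left(-444693\right) \frac{1}{4901349} + \frac{4662317}{2278371} = - \frac{148231}{1633783} + \frac{4662317}{2278371} = \frac{7279489043510}{3722363807493}$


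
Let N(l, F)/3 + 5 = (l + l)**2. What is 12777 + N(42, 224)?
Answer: 33930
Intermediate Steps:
N(l, F) = -15 + 12*l**2 (N(l, F) = -15 + 3*(l + l)**2 = -15 + 3*(2*l)**2 = -15 + 3*(4*l**2) = -15 + 12*l**2)
12777 + N(42, 224) = 12777 + (-15 + 12*42**2) = 12777 + (-15 + 12*1764) = 12777 + (-15 + 21168) = 12777 + 21153 = 33930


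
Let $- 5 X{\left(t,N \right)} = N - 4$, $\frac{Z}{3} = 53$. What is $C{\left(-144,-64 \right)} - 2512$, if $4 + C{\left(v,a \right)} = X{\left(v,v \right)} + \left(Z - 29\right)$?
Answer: $- \frac{11782}{5} \approx -2356.4$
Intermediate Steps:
$Z = 159$ ($Z = 3 \cdot 53 = 159$)
$X{\left(t,N \right)} = \frac{4}{5} - \frac{N}{5}$ ($X{\left(t,N \right)} = - \frac{N - 4}{5} = - \frac{-4 + N}{5} = \frac{4}{5} - \frac{N}{5}$)
$C{\left(v,a \right)} = \frac{634}{5} - \frac{v}{5}$ ($C{\left(v,a \right)} = -4 + \left(\left(\frac{4}{5} - \frac{v}{5}\right) + \left(159 - 29\right)\right) = -4 + \left(\left(\frac{4}{5} - \frac{v}{5}\right) + 130\right) = -4 - \left(- \frac{654}{5} + \frac{v}{5}\right) = \frac{634}{5} - \frac{v}{5}$)
$C{\left(-144,-64 \right)} - 2512 = \left(\frac{634}{5} - - \frac{144}{5}\right) - 2512 = \left(\frac{634}{5} + \frac{144}{5}\right) - 2512 = \frac{778}{5} - 2512 = - \frac{11782}{5}$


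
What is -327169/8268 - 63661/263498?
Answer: -818252135/20552844 ≈ -39.812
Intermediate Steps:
-327169/8268 - 63661/263498 = -327169*1/8268 - 63661*1/263498 = -6173/156 - 63661/263498 = -818252135/20552844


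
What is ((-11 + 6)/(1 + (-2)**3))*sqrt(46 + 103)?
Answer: 5*sqrt(149)/7 ≈ 8.7190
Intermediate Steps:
((-11 + 6)/(1 + (-2)**3))*sqrt(46 + 103) = (-5/(1 - 8))*sqrt(149) = (-5/(-7))*sqrt(149) = (-1/7*(-5))*sqrt(149) = 5*sqrt(149)/7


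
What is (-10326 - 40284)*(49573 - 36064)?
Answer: -683690490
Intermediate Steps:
(-10326 - 40284)*(49573 - 36064) = -50610*13509 = -683690490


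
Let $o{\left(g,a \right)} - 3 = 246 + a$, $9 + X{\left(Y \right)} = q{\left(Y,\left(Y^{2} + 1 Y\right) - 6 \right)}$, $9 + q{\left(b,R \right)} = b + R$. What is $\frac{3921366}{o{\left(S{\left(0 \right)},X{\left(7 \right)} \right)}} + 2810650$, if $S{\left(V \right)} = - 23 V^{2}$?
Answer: $\frac{135564761}{48} \approx 2.8243 \cdot 10^{6}$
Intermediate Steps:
$q{\left(b,R \right)} = -9 + R + b$ ($q{\left(b,R \right)} = -9 + \left(b + R\right) = -9 + \left(R + b\right) = -9 + R + b$)
$X{\left(Y \right)} = -24 + Y^{2} + 2 Y$ ($X{\left(Y \right)} = -9 - \left(15 - Y^{2} - 2 Y\right) = -9 + \left(-9 + \left(-6 + Y + Y^{2}\right) + Y\right) = -9 + \left(-15 + Y^{2} + 2 Y\right) = -24 + Y^{2} + 2 Y$)
$o{\left(g,a \right)} = 249 + a$ ($o{\left(g,a \right)} = 3 + \left(246 + a\right) = 249 + a$)
$\frac{3921366}{o{\left(S{\left(0 \right)},X{\left(7 \right)} \right)}} + 2810650 = \frac{3921366}{249 + \left(-24 + 7^{2} + 2 \cdot 7\right)} + 2810650 = \frac{3921366}{249 + \left(-24 + 49 + 14\right)} + 2810650 = \frac{3921366}{249 + 39} + 2810650 = \frac{3921366}{288} + 2810650 = 3921366 \cdot \frac{1}{288} + 2810650 = \frac{653561}{48} + 2810650 = \frac{135564761}{48}$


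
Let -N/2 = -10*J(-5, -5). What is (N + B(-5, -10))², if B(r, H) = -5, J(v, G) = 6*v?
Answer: 366025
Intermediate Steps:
N = -600 (N = -(-20)*6*(-5) = -(-20)*(-30) = -2*300 = -600)
(N + B(-5, -10))² = (-600 - 5)² = (-605)² = 366025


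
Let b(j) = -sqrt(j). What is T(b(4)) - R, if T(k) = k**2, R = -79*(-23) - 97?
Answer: -1716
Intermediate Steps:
R = 1720 (R = 1817 - 97 = 1720)
T(b(4)) - R = (-sqrt(4))**2 - 1*1720 = (-1*2)**2 - 1720 = (-2)**2 - 1720 = 4 - 1720 = -1716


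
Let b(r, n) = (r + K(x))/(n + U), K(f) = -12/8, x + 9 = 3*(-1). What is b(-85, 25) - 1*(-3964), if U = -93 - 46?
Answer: 903965/228 ≈ 3964.8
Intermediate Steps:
x = -12 (x = -9 + 3*(-1) = -9 - 3 = -12)
U = -139
K(f) = -3/2 (K(f) = -12*⅛ = -3/2)
b(r, n) = (-3/2 + r)/(-139 + n) (b(r, n) = (r - 3/2)/(n - 139) = (-3/2 + r)/(-139 + n))
b(-85, 25) - 1*(-3964) = (-3/2 - 85)/(-139 + 25) - 1*(-3964) = -173/2/(-114) + 3964 = -1/114*(-173/2) + 3964 = 173/228 + 3964 = 903965/228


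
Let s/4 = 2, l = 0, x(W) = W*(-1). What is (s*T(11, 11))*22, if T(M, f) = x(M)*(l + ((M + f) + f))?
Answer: -63888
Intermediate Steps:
x(W) = -W
s = 8 (s = 4*2 = 8)
T(M, f) = -M*(M + 2*f) (T(M, f) = (-M)*(0 + ((M + f) + f)) = (-M)*(0 + (M + 2*f)) = (-M)*(M + 2*f) = -M*(M + 2*f))
(s*T(11, 11))*22 = (8*(-1*11*(11 + 2*11)))*22 = (8*(-1*11*(11 + 22)))*22 = (8*(-1*11*33))*22 = (8*(-363))*22 = -2904*22 = -63888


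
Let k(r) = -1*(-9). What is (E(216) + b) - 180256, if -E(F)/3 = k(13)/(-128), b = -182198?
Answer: -46394085/128 ≈ -3.6245e+5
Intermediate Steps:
k(r) = 9
E(F) = 27/128 (E(F) = -27/(-128) = -27*(-1)/128 = -3*(-9/128) = 27/128)
(E(216) + b) - 180256 = (27/128 - 182198) - 180256 = -23321317/128 - 180256 = -46394085/128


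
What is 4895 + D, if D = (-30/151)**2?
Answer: 111611795/22801 ≈ 4895.0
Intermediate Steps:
D = 900/22801 (D = (-30*1/151)**2 = (-30/151)**2 = 900/22801 ≈ 0.039472)
4895 + D = 4895 + 900/22801 = 111611795/22801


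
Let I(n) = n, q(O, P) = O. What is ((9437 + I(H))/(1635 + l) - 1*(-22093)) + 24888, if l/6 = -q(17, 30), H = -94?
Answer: 72031216/1533 ≈ 46987.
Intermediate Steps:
l = -102 (l = 6*(-1*17) = 6*(-17) = -102)
((9437 + I(H))/(1635 + l) - 1*(-22093)) + 24888 = ((9437 - 94)/(1635 - 102) - 1*(-22093)) + 24888 = (9343/1533 + 22093) + 24888 = 33877912/1533 + 24888 = 72031216/1533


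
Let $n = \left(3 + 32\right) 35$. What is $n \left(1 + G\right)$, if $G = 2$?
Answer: $3675$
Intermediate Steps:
$n = 1225$ ($n = 35 \cdot 35 = 1225$)
$n \left(1 + G\right) = 1225 \left(1 + 2\right) = 1225 \cdot 3 = 3675$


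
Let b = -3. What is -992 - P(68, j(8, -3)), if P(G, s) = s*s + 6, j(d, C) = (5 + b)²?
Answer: -1014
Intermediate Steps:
j(d, C) = 4 (j(d, C) = (5 - 3)² = 2² = 4)
P(G, s) = 6 + s² (P(G, s) = s² + 6 = 6 + s²)
-992 - P(68, j(8, -3)) = -992 - (6 + 4²) = -992 - (6 + 16) = -992 - 1*22 = -992 - 22 = -1014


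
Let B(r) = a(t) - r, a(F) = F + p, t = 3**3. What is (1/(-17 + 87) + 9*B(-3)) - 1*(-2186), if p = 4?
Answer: 174441/70 ≈ 2492.0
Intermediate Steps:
t = 27
a(F) = 4 + F (a(F) = F + 4 = 4 + F)
B(r) = 31 - r (B(r) = (4 + 27) - r = 31 - r)
(1/(-17 + 87) + 9*B(-3)) - 1*(-2186) = (1/(-17 + 87) + 9*(31 - 1*(-3))) - 1*(-2186) = (1/70 + 9*(31 + 3)) + 2186 = (1/70 + 9*34) + 2186 = (1/70 + 306) + 2186 = 21421/70 + 2186 = 174441/70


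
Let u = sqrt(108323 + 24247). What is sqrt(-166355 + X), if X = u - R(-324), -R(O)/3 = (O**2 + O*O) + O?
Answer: sqrt(462529 + 3*sqrt(14730)) ≈ 680.36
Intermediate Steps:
u = 3*sqrt(14730) (u = sqrt(132570) = 3*sqrt(14730) ≈ 364.10)
R(O) = -6*O**2 - 3*O (R(O) = -3*((O**2 + O*O) + O) = -3*((O**2 + O**2) + O) = -3*(2*O**2 + O) = -3*(O + 2*O**2) = -6*O**2 - 3*O)
X = 628884 + 3*sqrt(14730) (X = 3*sqrt(14730) - (-3)*(-324)*(1 + 2*(-324)) = 3*sqrt(14730) - (-3)*(-324)*(1 - 648) = 3*sqrt(14730) - (-3)*(-324)*(-647) = 3*sqrt(14730) - 1*(-628884) = 3*sqrt(14730) + 628884 = 628884 + 3*sqrt(14730) ≈ 6.2925e+5)
sqrt(-166355 + X) = sqrt(-166355 + (628884 + 3*sqrt(14730))) = sqrt(462529 + 3*sqrt(14730))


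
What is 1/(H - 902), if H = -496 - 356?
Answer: -1/1754 ≈ -0.00057013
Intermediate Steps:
H = -852
1/(H - 902) = 1/(-852 - 902) = 1/(-1754) = -1/1754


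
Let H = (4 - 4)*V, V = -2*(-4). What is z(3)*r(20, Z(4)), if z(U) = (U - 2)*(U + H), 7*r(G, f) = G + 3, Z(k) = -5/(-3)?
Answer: 69/7 ≈ 9.8571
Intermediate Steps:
V = 8
Z(k) = 5/3 (Z(k) = -5*(-⅓) = 5/3)
H = 0 (H = (4 - 4)*8 = 0*8 = 0)
r(G, f) = 3/7 + G/7 (r(G, f) = (G + 3)/7 = (3 + G)/7 = 3/7 + G/7)
z(U) = U*(-2 + U) (z(U) = (U - 2)*(U + 0) = (-2 + U)*U = U*(-2 + U))
z(3)*r(20, Z(4)) = (3*(-2 + 3))*(3/7 + (⅐)*20) = (3*1)*(3/7 + 20/7) = 3*(23/7) = 69/7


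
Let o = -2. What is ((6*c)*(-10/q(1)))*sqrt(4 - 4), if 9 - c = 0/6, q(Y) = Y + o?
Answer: 0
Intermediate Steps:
q(Y) = -2 + Y (q(Y) = Y - 2 = -2 + Y)
c = 9 (c = 9 - 0/6 = 9 - 1*0 = 9 + 0 = 9)
((6*c)*(-10/q(1)))*sqrt(4 - 4) = ((6*9)*(-10/(-2 + 1)))*sqrt(4 - 4) = (54*(-10/(-1)))*sqrt(0) = (54*(-10*(-1)))*0 = (54*10)*0 = 540*0 = 0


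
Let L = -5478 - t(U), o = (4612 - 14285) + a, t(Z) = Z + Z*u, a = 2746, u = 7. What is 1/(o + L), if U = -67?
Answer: -1/11869 ≈ -8.4253e-5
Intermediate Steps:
t(Z) = 8*Z (t(Z) = Z + Z*7 = Z + 7*Z = 8*Z)
o = -6927 (o = (4612 - 14285) + 2746 = -9673 + 2746 = -6927)
L = -4942 (L = -5478 - 8*(-67) = -5478 - 1*(-536) = -5478 + 536 = -4942)
1/(o + L) = 1/(-6927 - 4942) = 1/(-11869) = -1/11869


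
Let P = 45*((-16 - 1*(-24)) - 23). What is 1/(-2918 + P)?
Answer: -1/3593 ≈ -0.00027832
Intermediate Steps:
P = -675 (P = 45*((-16 + 24) - 23) = 45*(8 - 23) = 45*(-15) = -675)
1/(-2918 + P) = 1/(-2918 - 675) = 1/(-3593) = -1/3593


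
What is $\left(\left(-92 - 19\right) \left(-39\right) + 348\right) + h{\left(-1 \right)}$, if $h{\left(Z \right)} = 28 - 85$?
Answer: $4620$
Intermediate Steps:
$h{\left(Z \right)} = -57$ ($h{\left(Z \right)} = 28 - 85 = -57$)
$\left(\left(-92 - 19\right) \left(-39\right) + 348\right) + h{\left(-1 \right)} = \left(\left(-92 - 19\right) \left(-39\right) + 348\right) - 57 = \left(\left(-111\right) \left(-39\right) + 348\right) - 57 = \left(4329 + 348\right) - 57 = 4677 - 57 = 4620$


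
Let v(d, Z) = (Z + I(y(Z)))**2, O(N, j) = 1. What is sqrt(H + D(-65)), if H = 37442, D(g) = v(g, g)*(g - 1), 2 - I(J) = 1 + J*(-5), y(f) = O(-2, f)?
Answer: 4*I*sqrt(12019) ≈ 438.52*I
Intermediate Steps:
y(f) = 1
I(J) = 1 + 5*J (I(J) = 2 - (1 + J*(-5)) = 2 - (1 - 5*J) = 2 + (-1 + 5*J) = 1 + 5*J)
v(d, Z) = (6 + Z)**2 (v(d, Z) = (Z + (1 + 5*1))**2 = (Z + (1 + 5))**2 = (Z + 6)**2 = (6 + Z)**2)
D(g) = (6 + g)**2*(-1 + g) (D(g) = (6 + g)**2*(g - 1) = (6 + g)**2*(-1 + g))
sqrt(H + D(-65)) = sqrt(37442 + (6 - 65)**2*(-1 - 65)) = sqrt(37442 + (-59)**2*(-66)) = sqrt(37442 + 3481*(-66)) = sqrt(37442 - 229746) = sqrt(-192304) = 4*I*sqrt(12019)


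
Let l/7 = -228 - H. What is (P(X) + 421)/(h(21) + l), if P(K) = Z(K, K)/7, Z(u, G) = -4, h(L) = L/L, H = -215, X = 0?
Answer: -327/70 ≈ -4.6714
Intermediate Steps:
h(L) = 1
l = -91 (l = 7*(-228 - 1*(-215)) = 7*(-228 + 215) = 7*(-13) = -91)
P(K) = -4/7
(P(X) + 421)/(h(21) + l) = (-4/7 + 421)/(1 - 91) = (2943/7)/(-90) = (2943/7)*(-1/90) = -327/70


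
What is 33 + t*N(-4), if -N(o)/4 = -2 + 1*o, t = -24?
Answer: -543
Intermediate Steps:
N(o) = 8 - 4*o (N(o) = -4*(-2 + 1*o) = -4*(-2 + o) = 8 - 4*o)
33 + t*N(-4) = 33 - 24*(8 - 4*(-4)) = 33 - 24*(8 + 16) = 33 - 24*24 = 33 - 576 = -543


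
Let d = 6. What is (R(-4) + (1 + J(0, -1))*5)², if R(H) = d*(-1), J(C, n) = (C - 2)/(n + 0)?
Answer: 81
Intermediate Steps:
J(C, n) = (-2 + C)/n
R(H) = -6 (R(H) = 6*(-1) = -6)
(R(-4) + (1 + J(0, -1))*5)² = (-6 + (1 + (-2 + 0)/(-1))*5)² = (-6 + (1 - 1*(-2))*5)² = (-6 + (1 + 2)*5)² = (-6 + 3*5)² = (-6 + 15)² = 9² = 81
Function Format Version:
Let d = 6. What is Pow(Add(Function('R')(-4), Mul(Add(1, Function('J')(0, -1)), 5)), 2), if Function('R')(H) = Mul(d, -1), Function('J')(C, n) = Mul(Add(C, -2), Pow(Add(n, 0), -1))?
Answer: 81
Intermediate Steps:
Function('J')(C, n) = Mul(Pow(n, -1), Add(-2, C)) (Function('J')(C, n) = Mul(Add(-2, C), Pow(n, -1)) = Mul(Pow(n, -1), Add(-2, C)))
Function('R')(H) = -6 (Function('R')(H) = Mul(6, -1) = -6)
Pow(Add(Function('R')(-4), Mul(Add(1, Function('J')(0, -1)), 5)), 2) = Pow(Add(-6, Mul(Add(1, Mul(Pow(-1, -1), Add(-2, 0))), 5)), 2) = Pow(Add(-6, Mul(Add(1, Mul(-1, -2)), 5)), 2) = Pow(Add(-6, Mul(Add(1, 2), 5)), 2) = Pow(Add(-6, Mul(3, 5)), 2) = Pow(Add(-6, 15), 2) = Pow(9, 2) = 81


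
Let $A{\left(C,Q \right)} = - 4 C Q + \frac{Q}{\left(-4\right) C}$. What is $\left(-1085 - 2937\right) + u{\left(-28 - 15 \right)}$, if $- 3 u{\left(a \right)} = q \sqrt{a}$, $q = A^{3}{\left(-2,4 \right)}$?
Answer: $-4022 - \frac{274625 i \sqrt{43}}{24} \approx -4022.0 - 75035.0 i$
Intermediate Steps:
$A{\left(C,Q \right)} = - 4 C Q - \frac{Q}{4 C}$ ($A{\left(C,Q \right)} = - 4 C Q + Q \left(- \frac{1}{4 C}\right) = - 4 C Q - \frac{Q}{4 C}$)
$q = \frac{274625}{8}$ ($q = \left(\left(-4\right) \left(-2\right) 4 - 1 \frac{1}{-2}\right)^{3} = \left(32 - 1 \left(- \frac{1}{2}\right)\right)^{3} = \left(32 + \frac{1}{2}\right)^{3} = \left(\frac{65}{2}\right)^{3} = \frac{274625}{8} \approx 34328.0$)
$u{\left(a \right)} = - \frac{274625 \sqrt{a}}{24}$ ($u{\left(a \right)} = - \frac{\frac{274625}{8} \sqrt{a}}{3} = - \frac{274625 \sqrt{a}}{24}$)
$\left(-1085 - 2937\right) + u{\left(-28 - 15 \right)} = \left(-1085 - 2937\right) - \frac{274625 \sqrt{-28 - 15}}{24} = -4022 - \frac{274625 \sqrt{-43}}{24} = -4022 - \frac{274625 i \sqrt{43}}{24}$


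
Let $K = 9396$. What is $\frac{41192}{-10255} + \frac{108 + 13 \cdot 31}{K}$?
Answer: $- \frac{381799727}{96355980} \approx -3.9624$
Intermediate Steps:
$\frac{41192}{-10255} + \frac{108 + 13 \cdot 31}{K} = \frac{41192}{-10255} + \frac{108 + 13 \cdot 31}{9396} = 41192 \left(- \frac{1}{10255}\right) + \left(108 + 403\right) \frac{1}{9396} = - \frac{41192}{10255} + 511 \cdot \frac{1}{9396} = - \frac{41192}{10255} + \frac{511}{9396} = - \frac{381799727}{96355980}$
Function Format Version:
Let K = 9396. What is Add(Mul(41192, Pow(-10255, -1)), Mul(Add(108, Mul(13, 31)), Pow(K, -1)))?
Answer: Rational(-381799727, 96355980) ≈ -3.9624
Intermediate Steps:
Add(Mul(41192, Pow(-10255, -1)), Mul(Add(108, Mul(13, 31)), Pow(K, -1))) = Add(Mul(41192, Pow(-10255, -1)), Mul(Add(108, Mul(13, 31)), Pow(9396, -1))) = Add(Mul(41192, Rational(-1, 10255)), Mul(Add(108, 403), Rational(1, 9396))) = Add(Rational(-41192, 10255), Mul(511, Rational(1, 9396))) = Add(Rational(-41192, 10255), Rational(511, 9396)) = Rational(-381799727, 96355980)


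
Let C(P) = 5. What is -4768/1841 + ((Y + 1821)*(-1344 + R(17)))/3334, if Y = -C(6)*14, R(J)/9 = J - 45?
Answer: -2580373874/3068947 ≈ -840.80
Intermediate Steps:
R(J) = -405 + 9*J (R(J) = 9*(J - 45) = 9*(-45 + J) = -405 + 9*J)
Y = -70 (Y = -1*5*14 = -5*14 = -70)
-4768/1841 + ((Y + 1821)*(-1344 + R(17)))/3334 = -4768/1841 + ((-70 + 1821)*(-1344 + (-405 + 9*17)))/3334 = -4768*1/1841 + (1751*(-1344 + (-405 + 153)))*(1/3334) = -4768/1841 + (1751*(-1344 - 252))*(1/3334) = -4768/1841 + (1751*(-1596))*(1/3334) = -4768/1841 - 2794596*1/3334 = -4768/1841 - 1397298/1667 = -2580373874/3068947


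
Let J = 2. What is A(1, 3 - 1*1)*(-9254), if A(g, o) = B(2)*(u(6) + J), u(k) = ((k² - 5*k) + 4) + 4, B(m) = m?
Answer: -296128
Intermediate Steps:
u(k) = 8 + k² - 5*k (u(k) = (4 + k² - 5*k) + 4 = 8 + k² - 5*k)
A(g, o) = 32 (A(g, o) = 2*((8 + 6² - 5*6) + 2) = 2*((8 + 36 - 30) + 2) = 2*(14 + 2) = 2*16 = 32)
A(1, 3 - 1*1)*(-9254) = 32*(-9254) = -296128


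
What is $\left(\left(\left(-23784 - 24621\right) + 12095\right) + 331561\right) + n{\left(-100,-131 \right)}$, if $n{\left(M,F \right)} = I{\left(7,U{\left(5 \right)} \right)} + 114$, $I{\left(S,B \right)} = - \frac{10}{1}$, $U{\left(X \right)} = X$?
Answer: $295355$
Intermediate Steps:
$I{\left(S,B \right)} = -10$ ($I{\left(S,B \right)} = \left(-10\right) 1 = -10$)
$n{\left(M,F \right)} = 104$ ($n{\left(M,F \right)} = -10 + 114 = 104$)
$\left(\left(\left(-23784 - 24621\right) + 12095\right) + 331561\right) + n{\left(-100,-131 \right)} = \left(\left(\left(-23784 - 24621\right) + 12095\right) + 331561\right) + 104 = \left(\left(-48405 + 12095\right) + 331561\right) + 104 = \left(-36310 + 331561\right) + 104 = 295251 + 104 = 295355$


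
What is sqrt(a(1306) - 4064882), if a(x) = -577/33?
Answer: I*sqrt(4426675539)/33 ≈ 2016.2*I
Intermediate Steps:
a(x) = -577/33 (a(x) = -577*1/33 = -577/33)
sqrt(a(1306) - 4064882) = sqrt(-577/33 - 4064882) = sqrt(-134141683/33) = I*sqrt(4426675539)/33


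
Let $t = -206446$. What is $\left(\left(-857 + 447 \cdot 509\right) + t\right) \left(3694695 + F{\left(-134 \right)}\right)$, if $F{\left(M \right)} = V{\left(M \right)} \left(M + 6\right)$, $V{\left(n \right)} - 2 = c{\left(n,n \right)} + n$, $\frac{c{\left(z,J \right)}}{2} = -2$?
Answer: $75058722660$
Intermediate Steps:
$c{\left(z,J \right)} = -4$ ($c{\left(z,J \right)} = 2 \left(-2\right) = -4$)
$V{\left(n \right)} = -2 + n$ ($V{\left(n \right)} = 2 + \left(-4 + n\right) = -2 + n$)
$F{\left(M \right)} = \left(-2 + M\right) \left(6 + M\right)$ ($F{\left(M \right)} = \left(-2 + M\right) \left(M + 6\right) = \left(-2 + M\right) \left(6 + M\right)$)
$\left(\left(-857 + 447 \cdot 509\right) + t\right) \left(3694695 + F{\left(-134 \right)}\right) = \left(\left(-857 + 447 \cdot 509\right) - 206446\right) \left(3694695 + \left(-2 - 134\right) \left(6 - 134\right)\right) = \left(\left(-857 + 227523\right) - 206446\right) \left(3694695 - -17408\right) = \left(226666 - 206446\right) \left(3694695 + 17408\right) = 20220 \cdot 3712103 = 75058722660$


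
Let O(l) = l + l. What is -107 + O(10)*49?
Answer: 873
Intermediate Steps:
O(l) = 2*l
-107 + O(10)*49 = -107 + (2*10)*49 = -107 + 20*49 = -107 + 980 = 873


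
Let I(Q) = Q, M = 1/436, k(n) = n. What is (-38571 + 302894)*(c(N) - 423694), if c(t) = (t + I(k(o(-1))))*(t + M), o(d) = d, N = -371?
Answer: -8230867820213/109 ≈ -7.5513e+10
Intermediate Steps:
M = 1/436 ≈ 0.0022936
c(t) = (-1 + t)*(1/436 + t) (c(t) = (t - 1)*(t + 1/436) = (-1 + t)*(1/436 + t))
(-38571 + 302894)*(c(N) - 423694) = (-38571 + 302894)*((-1/436 + (-371)**2 - 435/436*(-371)) - 423694) = 264323*((-1/436 + 137641 + 161385/436) - 423694) = 264323*(15043215/109 - 423694) = 264323*(-31139431/109) = -8230867820213/109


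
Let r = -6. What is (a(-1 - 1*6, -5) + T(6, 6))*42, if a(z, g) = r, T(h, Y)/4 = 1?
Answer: -84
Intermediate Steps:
T(h, Y) = 4 (T(h, Y) = 4*1 = 4)
a(z, g) = -6
(a(-1 - 1*6, -5) + T(6, 6))*42 = (-6 + 4)*42 = -2*42 = -84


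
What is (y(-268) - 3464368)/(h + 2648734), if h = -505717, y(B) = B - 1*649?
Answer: -1155095/714339 ≈ -1.6170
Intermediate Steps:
y(B) = -649 + B (y(B) = B - 649 = -649 + B)
(y(-268) - 3464368)/(h + 2648734) = ((-649 - 268) - 3464368)/(-505717 + 2648734) = (-917 - 3464368)/2143017 = -3465285*1/2143017 = -1155095/714339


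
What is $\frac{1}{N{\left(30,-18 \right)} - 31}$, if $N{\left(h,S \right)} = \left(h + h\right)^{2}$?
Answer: $\frac{1}{3569} \approx 0.00028019$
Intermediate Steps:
$N{\left(h,S \right)} = 4 h^{2}$ ($N{\left(h,S \right)} = \left(2 h\right)^{2} = 4 h^{2}$)
$\frac{1}{N{\left(30,-18 \right)} - 31} = \frac{1}{4 \cdot 30^{2} - 31} = \frac{1}{4 \cdot 900 - 31} = \frac{1}{3600 - 31} = \frac{1}{3569}$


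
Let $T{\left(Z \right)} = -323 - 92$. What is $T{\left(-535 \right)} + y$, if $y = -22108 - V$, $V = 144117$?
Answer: $-166640$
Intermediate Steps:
$T{\left(Z \right)} = -415$ ($T{\left(Z \right)} = -323 - 92 = -415$)
$y = -166225$ ($y = -22108 - 144117 = -166225$)
$T{\left(-535 \right)} + y = -415 - 166225 = -166640$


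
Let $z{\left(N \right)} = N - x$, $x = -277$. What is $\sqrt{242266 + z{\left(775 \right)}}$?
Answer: $\sqrt{243318} \approx 493.27$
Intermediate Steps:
$z{\left(N \right)} = 277 + N$ ($z{\left(N \right)} = N - -277 = N + 277 = 277 + N$)
$\sqrt{242266 + z{\left(775 \right)}} = \sqrt{242266 + \left(277 + 775\right)} = \sqrt{242266 + 1052} = \sqrt{243318}$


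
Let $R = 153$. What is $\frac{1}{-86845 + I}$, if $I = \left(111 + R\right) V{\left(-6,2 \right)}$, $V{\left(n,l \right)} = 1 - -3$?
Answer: $- \frac{1}{85789} \approx -1.1657 \cdot 10^{-5}$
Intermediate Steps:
$V{\left(n,l \right)} = 4$ ($V{\left(n,l \right)} = 1 + 3 = 4$)
$I = 1056$ ($I = \left(111 + 153\right) 4 = 264 \cdot 4 = 1056$)
$\frac{1}{-86845 + I} = \frac{1}{-86845 + 1056} = \frac{1}{-85789} = - \frac{1}{85789}$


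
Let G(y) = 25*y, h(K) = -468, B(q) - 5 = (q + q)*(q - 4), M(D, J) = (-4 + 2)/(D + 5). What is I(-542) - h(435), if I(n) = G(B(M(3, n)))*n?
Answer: -384303/4 ≈ -96076.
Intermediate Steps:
M(D, J) = -2/(5 + D)
B(q) = 5 + 2*q*(-4 + q) (B(q) = 5 + (q + q)*(q - 4) = 5 + (2*q)*(-4 + q) = 5 + 2*q*(-4 + q))
I(n) = 1425*n/8 (I(n) = (25*(5 - (-16)/(5 + 3) + 2*(-2/(5 + 3))**2))*n = (25*(5 - (-16)/8 + 2*(-2/8)**2))*n = (25*(5 - (-16)/8 + 2*(-2*1/8)**2))*n = (25*(5 - 8*(-1/4) + 2*(-1/4)**2))*n = (25*(5 + 2 + 2*(1/16)))*n = (25*(5 + 2 + 1/8))*n = (25*(57/8))*n = 1425*n/8)
I(-542) - h(435) = (1425/8)*(-542) - 1*(-468) = -386175/4 + 468 = -384303/4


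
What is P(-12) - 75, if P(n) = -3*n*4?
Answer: 69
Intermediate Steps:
P(n) = -12*n
P(-12) - 75 = -12*(-12) - 75 = 144 - 75 = 69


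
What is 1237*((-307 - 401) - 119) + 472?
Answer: -1022527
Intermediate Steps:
1237*((-307 - 401) - 119) + 472 = 1237*(-708 - 119) + 472 = 1237*(-827) + 472 = -1022999 + 472 = -1022527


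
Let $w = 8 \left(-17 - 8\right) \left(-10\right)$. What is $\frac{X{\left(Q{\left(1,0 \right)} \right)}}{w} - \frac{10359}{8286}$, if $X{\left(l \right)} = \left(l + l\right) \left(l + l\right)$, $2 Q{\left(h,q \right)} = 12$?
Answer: $- \frac{406767}{345250} \approx -1.1782$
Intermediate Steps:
$Q{\left(h,q \right)} = 6$ ($Q{\left(h,q \right)} = \frac{1}{2} \cdot 12 = 6$)
$w = 2000$ ($w = 8 \left(-25\right) \left(-10\right) = \left(-200\right) \left(-10\right) = 2000$)
$X{\left(l \right)} = 4 l^{2}$ ($X{\left(l \right)} = 2 l 2 l = 4 l^{2}$)
$\frac{X{\left(Q{\left(1,0 \right)} \right)}}{w} - \frac{10359}{8286} = \frac{4 \cdot 6^{2}}{2000} - \frac{10359}{8286} = 4 \cdot 36 \cdot \frac{1}{2000} - \frac{3453}{2762} = 144 \cdot \frac{1}{2000} - \frac{3453}{2762} = \frac{9}{125} - \frac{3453}{2762} = - \frac{406767}{345250}$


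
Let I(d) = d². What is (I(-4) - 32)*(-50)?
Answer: 800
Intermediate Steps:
(I(-4) - 32)*(-50) = ((-4)² - 32)*(-50) = (16 - 32)*(-50) = -16*(-50) = 800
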